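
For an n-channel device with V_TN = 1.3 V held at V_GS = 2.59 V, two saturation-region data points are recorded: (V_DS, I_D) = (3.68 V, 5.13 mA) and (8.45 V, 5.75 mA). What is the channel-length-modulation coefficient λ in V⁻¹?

λ = 0.0279 V⁻¹

With V_GS fixed, I_D ∝ (1 + λ V_DS) in saturation, so I_D2/I_D1 = (1 + λ V_DS2)/(1 + λ V_DS1).
5.75/5.13 = 1.121 = (1 + 8.45 λ)/(1 + 3.68 λ).
Solving: λ (I_D1 V_DS2 − I_D2 V_DS1) = I_D2 − I_D1, so λ = (5.75 − 5.13) / (5.13 × 8.45 − 5.75 × 3.68) = 0.62 / 22.2 = 0.0279 V⁻¹.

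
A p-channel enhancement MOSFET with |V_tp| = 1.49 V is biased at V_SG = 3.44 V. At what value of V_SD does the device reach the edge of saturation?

V_SD,sat = 1.95 V

The boundary between triode and saturation is V_SD = V_SG − |V_tp| = V_ov.
V_ov = 3.44 − 1.49 = 1.95 V.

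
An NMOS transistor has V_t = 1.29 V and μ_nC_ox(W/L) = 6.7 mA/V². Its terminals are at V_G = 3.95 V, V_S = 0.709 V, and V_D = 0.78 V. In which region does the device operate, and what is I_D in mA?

V_GS = V_G − V_S = 3.95 − 0.709 = 3.24 V; V_DS = V_D − V_S = 0.78 − 0.709 = 0.071 V.
V_ov = V_GS − V_t = 3.24 − 1.29 = 1.95 V.
Since V_DS = 0.071 V < V_ov = 1.95 V, the device is in the triode region.
I_D = k_n [V_ov · V_DS − ½ V_DS²] = 6.7 × [1.95 × 0.071 − 0.5 × 0.071²] = 0.911 mA.

Triode; I_D = 0.911 mA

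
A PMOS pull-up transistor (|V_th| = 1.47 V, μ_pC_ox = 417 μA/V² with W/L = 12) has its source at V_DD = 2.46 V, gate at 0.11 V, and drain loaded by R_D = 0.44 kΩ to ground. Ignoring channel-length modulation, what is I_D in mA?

V_SG = V_DD − V_G = 2.46 − 0.11 = 2.35 V, so V_ov = 2.35 − 1.47 = 0.88 V.
k_p = μ_pC_ox · (W/L) = 5.004 mA/V².
Assume saturation: I_D = ½ k_p V_ov² = 0.5 × 5.004 × 0.88² = 1.94 mA, giving V_SD = V_DD − I_D R_D = 2.46 − 1.94 × 0.44 = 1.61 V.
V_SD = 1.61 V ≥ V_ov = 0.88 V, confirming saturation.

I_D = 1.94 mA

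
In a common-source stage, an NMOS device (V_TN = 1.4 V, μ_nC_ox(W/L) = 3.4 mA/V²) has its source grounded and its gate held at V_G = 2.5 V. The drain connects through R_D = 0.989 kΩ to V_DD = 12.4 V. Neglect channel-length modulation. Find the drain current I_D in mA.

I_D = 2.06 mA

V_GS = V_G = 2.5 V, so V_ov = 2.5 − 1.4 = 1.1 V.
Assume saturation: I_D = ½ k_n V_ov² = 0.5 × 3.4 × 1.1² = 2.06 mA, giving V_DS = V_DD − I_D R_D = 12.4 − 2.06 × 0.989 = 10.4 V.
V_DS = 10.4 V ≥ V_ov = 1.1 V, confirming saturation.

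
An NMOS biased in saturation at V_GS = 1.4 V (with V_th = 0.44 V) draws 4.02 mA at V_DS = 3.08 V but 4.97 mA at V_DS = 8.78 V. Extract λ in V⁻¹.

With V_GS fixed, I_D ∝ (1 + λ V_DS) in saturation, so I_D2/I_D1 = (1 + λ V_DS2)/(1 + λ V_DS1).
4.97/4.02 = 1.236 = (1 + 8.78 λ)/(1 + 3.08 λ).
Solving: λ (I_D1 V_DS2 − I_D2 V_DS1) = I_D2 − I_D1, so λ = (4.97 − 4.02) / (4.02 × 8.78 − 4.97 × 3.08) = 0.95 / 20 = 0.0475 V⁻¹.

λ = 0.0475 V⁻¹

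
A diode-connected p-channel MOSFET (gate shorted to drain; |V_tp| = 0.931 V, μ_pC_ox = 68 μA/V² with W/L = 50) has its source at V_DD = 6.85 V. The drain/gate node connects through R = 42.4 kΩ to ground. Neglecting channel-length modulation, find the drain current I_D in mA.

With gate tied to drain, V_SG = V_SD ≥ V_SG − |V_tp|, so the device is in saturation.
k_p = μ_pC_ox · (W/L) = 3.4 mA/V².
KCL at the drain: ½ k_p (V_SG − |V_tp|)² = (V_DD − V_SG)/R.
Let x = V_SG − 0.931. Then 72.1 x² + x − 5.919 = 0, giving x = 0.28 V (positive root), so V_SG = 1.21 V.
I_D = (V_DD − V_SG)/R = (6.85 − 1.21) / 42.4 = 0.133 mA.

I_D = 0.133 mA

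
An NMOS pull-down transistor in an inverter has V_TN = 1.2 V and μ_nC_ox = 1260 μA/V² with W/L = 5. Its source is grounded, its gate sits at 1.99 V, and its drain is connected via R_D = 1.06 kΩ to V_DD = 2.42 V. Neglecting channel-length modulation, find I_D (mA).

V_GS = V_G = 1.99 V, so V_ov = 1.99 − 1.2 = 0.79 V.
k_n = μ_nC_ox · (W/L) = 6.3 mA/V².
Assume saturation: I_D = ½ k_n V_ov² = 0.5 × 6.3 × 0.79² = 1.97 mA, giving V_DS = V_DD − I_D R_D = 2.42 − 1.97 × 1.06 = 0.336 V.
But 0.336 V < V_ov = 0.79 V, so the device is actually in triode.
In triode I_D = k_n[V_ov V_DS − ½ V_DS²] and I_D = (V_DD − V_DS)/R_D. Equating: 3.34 V_DS² − 6.276 V_DS + 2.42 = 0, giving V_DS = 0.542 V (the root below V_ov).
I_D = (2.42 − 0.542) / 1.06 = 1.77 mA.

I_D = 1.77 mA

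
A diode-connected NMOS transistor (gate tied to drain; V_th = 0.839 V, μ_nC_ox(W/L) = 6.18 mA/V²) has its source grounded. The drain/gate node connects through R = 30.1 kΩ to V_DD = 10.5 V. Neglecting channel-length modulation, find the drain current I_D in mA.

With gate tied to drain, V_GS = V_DS ≥ V_GS − V_th, so the device is in saturation.
KCL at the drain: ½ k_n (V_GS − V_th)² = (V_DD − V_GS)/R.
Let x = V_GS − 0.839. Then 93 x² + x − 9.661 = 0, giving x = 0.317 V (positive root), so V_GS = 1.16 V.
I_D = (V_DD − V_GS)/R = (10.5 − 1.16) / 30.1 = 0.31 mA.

I_D = 0.310 mA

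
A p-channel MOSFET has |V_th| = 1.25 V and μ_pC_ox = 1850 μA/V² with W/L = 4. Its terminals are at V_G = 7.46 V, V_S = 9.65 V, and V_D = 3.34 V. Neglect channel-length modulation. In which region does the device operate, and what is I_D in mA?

Saturation; I_D = 3.27 mA

V_SG = V_S − V_G = 9.65 − 7.46 = 2.19 V; V_SD = V_S − V_D = 9.65 − 3.34 = 6.31 V.
k_p = μ_pC_ox · (W/L) = 7.4 mA/V².
V_ov = V_SG − |V_th| = 2.19 − 1.25 = 0.94 V.
Since V_SD = 6.31 V ≥ V_ov = 0.94 V, the device is in saturation.
I_D = ½ k_p V_ov² = 0.5 × 7.4 × 0.94² = 3.27 mA.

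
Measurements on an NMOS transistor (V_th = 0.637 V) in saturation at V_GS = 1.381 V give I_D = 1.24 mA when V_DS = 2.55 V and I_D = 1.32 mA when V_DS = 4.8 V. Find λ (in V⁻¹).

With V_GS fixed, I_D ∝ (1 + λ V_DS) in saturation, so I_D2/I_D1 = (1 + λ V_DS2)/(1 + λ V_DS1).
1.32/1.24 = 1.065 = (1 + 4.8 λ)/(1 + 2.55 λ).
Solving: λ (I_D1 V_DS2 − I_D2 V_DS1) = I_D2 − I_D1, so λ = (1.32 − 1.24) / (1.24 × 4.8 − 1.32 × 2.55) = 0.08 / 2.59 = 0.0309 V⁻¹.

λ = 0.0309 V⁻¹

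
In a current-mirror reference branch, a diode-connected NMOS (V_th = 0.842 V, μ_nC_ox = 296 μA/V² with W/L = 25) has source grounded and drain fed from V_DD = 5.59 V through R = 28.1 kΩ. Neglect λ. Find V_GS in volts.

V_GS = 1.05 V

With gate tied to drain, V_GS = V_DS ≥ V_GS − V_th, so the device is in saturation.
k_n = μ_nC_ox · (W/L) = 7.4 mA/V².
KCL at the drain: ½ k_n (V_GS − V_th)² = (V_DD − V_GS)/R.
Let x = V_GS − 0.842. Then 104 x² + x − 4.748 = 0, giving x = 0.209 V (positive root), so V_GS = 1.05 V.
I_D = (V_DD − V_GS)/R = (5.59 − 1.05) / 28.1 = 0.162 mA.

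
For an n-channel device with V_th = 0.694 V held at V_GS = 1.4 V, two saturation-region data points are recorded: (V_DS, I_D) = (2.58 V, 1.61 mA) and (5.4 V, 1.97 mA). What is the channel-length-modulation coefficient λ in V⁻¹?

With V_GS fixed, I_D ∝ (1 + λ V_DS) in saturation, so I_D2/I_D1 = (1 + λ V_DS2)/(1 + λ V_DS1).
1.97/1.61 = 1.224 = (1 + 5.4 λ)/(1 + 2.58 λ).
Solving: λ (I_D1 V_DS2 − I_D2 V_DS1) = I_D2 − I_D1, so λ = (1.97 − 1.61) / (1.61 × 5.4 − 1.97 × 2.58) = 0.36 / 3.61 = 0.0997 V⁻¹.

λ = 0.0997 V⁻¹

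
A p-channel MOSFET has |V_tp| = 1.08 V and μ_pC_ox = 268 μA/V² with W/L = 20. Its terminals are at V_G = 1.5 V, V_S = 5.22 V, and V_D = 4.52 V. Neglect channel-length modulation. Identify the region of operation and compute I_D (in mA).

Triode; I_D = 8.59 mA

V_SG = V_S − V_G = 5.22 − 1.5 = 3.72 V; V_SD = V_S − V_D = 5.22 − 4.52 = 0.7 V.
k_p = μ_pC_ox · (W/L) = 5.36 mA/V².
V_ov = V_SG − |V_tp| = 3.72 − 1.08 = 2.64 V.
Since V_SD = 0.7 V < V_ov = 2.64 V, the device is in the triode region.
I_D = k_p [V_ov · V_SD − ½ V_SD²] = 5.36 × [2.64 × 0.7 − 0.5 × 0.7²] = 8.59 mA.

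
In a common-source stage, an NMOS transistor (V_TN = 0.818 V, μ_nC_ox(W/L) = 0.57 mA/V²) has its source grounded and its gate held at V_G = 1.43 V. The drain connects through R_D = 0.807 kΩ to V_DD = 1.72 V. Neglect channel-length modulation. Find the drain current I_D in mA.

V_GS = V_G = 1.43 V, so V_ov = 1.43 − 0.818 = 0.612 V.
Assume saturation: I_D = ½ k_n V_ov² = 0.5 × 0.57 × 0.612² = 0.107 mA, giving V_DS = V_DD − I_D R_D = 1.72 − 0.107 × 0.807 = 1.63 V.
V_DS = 1.63 V ≥ V_ov = 0.612 V, confirming saturation.

I_D = 0.107 mA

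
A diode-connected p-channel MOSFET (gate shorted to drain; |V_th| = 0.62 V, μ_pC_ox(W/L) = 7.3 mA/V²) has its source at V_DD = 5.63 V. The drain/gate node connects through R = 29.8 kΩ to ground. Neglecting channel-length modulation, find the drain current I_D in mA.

I_D = 0.161 mA

With gate tied to drain, V_SG = V_SD ≥ V_SG − |V_th|, so the device is in saturation.
KCL at the drain: ½ k_p (V_SG − |V_th|)² = (V_DD − V_SG)/R.
Let x = V_SG − 0.62. Then 109 x² + x − 5.01 = 0, giving x = 0.21 V (positive root), so V_SG = 0.83 V.
I_D = (V_DD − V_SG)/R = (5.63 − 0.83) / 29.8 = 0.161 mA.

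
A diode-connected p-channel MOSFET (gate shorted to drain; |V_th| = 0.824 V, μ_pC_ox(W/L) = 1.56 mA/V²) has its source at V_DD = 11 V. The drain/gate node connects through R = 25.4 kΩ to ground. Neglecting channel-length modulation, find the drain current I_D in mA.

With gate tied to drain, V_SG = V_SD ≥ V_SG − |V_th|, so the device is in saturation.
KCL at the drain: ½ k_p (V_SG − |V_th|)² = (V_DD − V_SG)/R.
Let x = V_SG − 0.824. Then 19.8 x² + x − 10.18 = 0, giving x = 0.692 V (positive root), so V_SG = 1.52 V.
I_D = (V_DD − V_SG)/R = (11 − 1.52) / 25.4 = 0.373 mA.

I_D = 0.373 mA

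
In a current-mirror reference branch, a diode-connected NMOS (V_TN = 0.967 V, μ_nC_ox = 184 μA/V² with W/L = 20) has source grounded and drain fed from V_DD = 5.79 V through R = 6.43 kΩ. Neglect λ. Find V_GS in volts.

With gate tied to drain, V_GS = V_DS ≥ V_GS − V_TN, so the device is in saturation.
k_n = μ_nC_ox · (W/L) = 3.68 mA/V².
KCL at the drain: ½ k_n (V_GS − V_TN)² = (V_DD − V_GS)/R.
Let x = V_GS − 0.967. Then 11.8 x² + x − 4.823 = 0, giving x = 0.598 V (positive root), so V_GS = 1.56 V.
I_D = (V_DD − V_GS)/R = (5.79 − 1.56) / 6.43 = 0.657 mA.

V_GS = 1.56 V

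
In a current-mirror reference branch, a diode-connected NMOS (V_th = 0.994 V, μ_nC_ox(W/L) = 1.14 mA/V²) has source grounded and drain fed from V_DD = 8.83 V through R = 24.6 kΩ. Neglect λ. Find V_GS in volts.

V_GS = 1.71 V

With gate tied to drain, V_GS = V_DS ≥ V_GS − V_th, so the device is in saturation.
KCL at the drain: ½ k_n (V_GS − V_th)² = (V_DD − V_GS)/R.
Let x = V_GS − 0.994. Then 14 x² + x − 7.836 = 0, giving x = 0.713 V (positive root), so V_GS = 1.71 V.
I_D = (V_DD − V_GS)/R = (8.83 − 1.71) / 24.6 = 0.29 mA.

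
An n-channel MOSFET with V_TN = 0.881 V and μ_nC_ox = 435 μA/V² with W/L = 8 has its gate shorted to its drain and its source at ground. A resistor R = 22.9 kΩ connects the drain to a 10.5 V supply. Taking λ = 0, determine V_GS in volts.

With gate tied to drain, V_GS = V_DS ≥ V_GS − V_TN, so the device is in saturation.
k_n = μ_nC_ox · (W/L) = 3.48 mA/V².
KCL at the drain: ½ k_n (V_GS − V_TN)² = (V_DD − V_GS)/R.
Let x = V_GS − 0.881. Then 39.8 x² + x − 9.619 = 0, giving x = 0.479 V (positive root), so V_GS = 1.36 V.
I_D = (V_DD − V_GS)/R = (10.5 − 1.36) / 22.9 = 0.399 mA.

V_GS = 1.36 V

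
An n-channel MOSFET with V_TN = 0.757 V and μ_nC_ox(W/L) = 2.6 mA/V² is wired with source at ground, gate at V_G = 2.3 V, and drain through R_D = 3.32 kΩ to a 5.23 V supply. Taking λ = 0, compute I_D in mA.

V_GS = V_G = 2.3 V, so V_ov = 2.3 − 0.757 = 1.54 V.
Assume saturation: I_D = ½ k_n V_ov² = 0.5 × 2.6 × 1.54² = 3.1 mA, giving V_DS = V_DD − I_D R_D = 5.23 − 3.1 × 3.32 = -5.05 V.
But -5.05 V < V_ov = 1.54 V, so the device is actually in triode.
In triode I_D = k_n[V_ov V_DS − ½ V_DS²] and I_D = (V_DD − V_DS)/R_D. Equating: 4.32 V_DS² − 14.32 V_DS + 5.23 = 0, giving V_DS = 0.418 V (the root below V_ov).
I_D = (5.23 − 0.418) / 3.32 = 1.45 mA.

I_D = 1.45 mA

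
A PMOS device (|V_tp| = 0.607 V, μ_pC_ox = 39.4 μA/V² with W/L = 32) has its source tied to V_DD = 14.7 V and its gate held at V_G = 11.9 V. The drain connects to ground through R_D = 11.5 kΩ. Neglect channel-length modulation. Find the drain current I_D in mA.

V_SG = V_DD − V_G = 14.7 − 11.9 = 2.8 V, so V_ov = 2.8 − 0.607 = 2.19 V.
k_p = μ_pC_ox · (W/L) = 1.261 mA/V².
Assume saturation: I_D = ½ k_p V_ov² = 0.5 × 1.261 × 2.19² = 3.03 mA, giving V_SD = V_DD − I_D R_D = 14.7 − 3.03 × 11.5 = -20.2 V.
But -20.2 V < V_ov = 2.19 V, so the device is actually in triode.
In triode I_D = k_p[V_ov V_SD − ½ V_SD²] and I_D = (V_DD − V_SD)/R_D. Equating: 7.25 V_SD² − 32.8 V_SD + 14.7 = 0, giving V_SD = 0.504 V (the root below V_ov).
I_D = (14.7 − 0.504) / 11.5 = 1.23 mA.

I_D = 1.23 mA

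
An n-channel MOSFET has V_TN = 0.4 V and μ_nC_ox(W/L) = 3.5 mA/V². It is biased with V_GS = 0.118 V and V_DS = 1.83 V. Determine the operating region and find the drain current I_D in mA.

V_GS = 0.118 V < V_TN = 0.4 V, so the transistor is in cutoff.

Cutoff; I_D = 0 mA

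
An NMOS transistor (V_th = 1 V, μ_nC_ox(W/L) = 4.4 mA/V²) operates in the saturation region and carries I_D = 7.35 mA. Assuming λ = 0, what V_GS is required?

In saturation I_D = ½ k_n (V_GS − V_th)², so V_GS − V_th = √(2 I_D / k_n) = √(2 × 7.35 / 4.4) = 1.83 V.
V_GS = 1 + 1.83 = 2.83 V.

V_GS = 2.83 V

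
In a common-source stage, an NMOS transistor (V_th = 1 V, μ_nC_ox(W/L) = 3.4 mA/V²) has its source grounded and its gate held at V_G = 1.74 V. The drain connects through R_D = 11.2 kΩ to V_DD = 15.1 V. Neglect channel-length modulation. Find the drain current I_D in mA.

I_D = 0.931 mA

V_GS = V_G = 1.74 V, so V_ov = 1.74 − 1 = 0.74 V.
Assume saturation: I_D = ½ k_n V_ov² = 0.5 × 3.4 × 0.74² = 0.931 mA, giving V_DS = V_DD − I_D R_D = 15.1 − 0.931 × 11.2 = 4.67 V.
V_DS = 4.67 V ≥ V_ov = 0.74 V, confirming saturation.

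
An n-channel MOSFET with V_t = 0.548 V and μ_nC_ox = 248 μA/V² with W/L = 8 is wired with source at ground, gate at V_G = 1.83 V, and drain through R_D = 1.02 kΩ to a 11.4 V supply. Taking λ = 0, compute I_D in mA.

I_D = 1.63 mA

V_GS = V_G = 1.83 V, so V_ov = 1.83 − 0.548 = 1.28 V.
k_n = μ_nC_ox · (W/L) = 1.984 mA/V².
Assume saturation: I_D = ½ k_n V_ov² = 0.5 × 1.984 × 1.28² = 1.63 mA, giving V_DS = V_DD − I_D R_D = 11.4 − 1.63 × 1.02 = 9.74 V.
V_DS = 9.74 V ≥ V_ov = 1.28 V, confirming saturation.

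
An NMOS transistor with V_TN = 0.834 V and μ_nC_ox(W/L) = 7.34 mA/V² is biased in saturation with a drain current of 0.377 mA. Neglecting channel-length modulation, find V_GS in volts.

In saturation I_D = ½ k_n (V_GS − V_TN)², so V_GS − V_TN = √(2 I_D / k_n) = √(2 × 0.377 / 7.34) = 0.321 V.
V_GS = 0.834 + 0.321 = 1.15 V.

V_GS = 1.15 V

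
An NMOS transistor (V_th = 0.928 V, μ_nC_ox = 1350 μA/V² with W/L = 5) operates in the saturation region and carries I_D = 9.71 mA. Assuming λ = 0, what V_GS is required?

k_n = μ_nC_ox · (W/L) = 6.75 mA/V².
In saturation I_D = ½ k_n (V_GS − V_th)², so V_GS − V_th = √(2 I_D / k_n) = √(2 × 9.71 / 6.75) = 1.7 V.
V_GS = 0.928 + 1.7 = 2.62 V.

V_GS = 2.62 V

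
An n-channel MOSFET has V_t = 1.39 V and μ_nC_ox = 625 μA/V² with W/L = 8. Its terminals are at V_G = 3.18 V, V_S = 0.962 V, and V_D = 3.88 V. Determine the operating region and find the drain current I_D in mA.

V_GS = V_G − V_S = 3.18 − 0.962 = 2.22 V; V_DS = V_D − V_S = 3.88 − 0.962 = 2.92 V.
k_n = μ_nC_ox · (W/L) = 5 mA/V².
V_ov = V_GS − V_t = 2.22 − 1.39 = 0.828 V.
Since V_DS = 2.92 V ≥ V_ov = 0.828 V, the device is in saturation.
I_D = ½ k_n V_ov² = 0.5 × 5 × 0.828² = 1.71 mA.

Saturation; I_D = 1.71 mA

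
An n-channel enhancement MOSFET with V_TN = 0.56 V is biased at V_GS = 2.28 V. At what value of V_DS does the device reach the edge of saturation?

V_DS,sat = 1.72 V

The boundary between triode and saturation is V_DS = V_GS − V_TN = V_ov.
V_ov = 2.28 − 0.56 = 1.72 V.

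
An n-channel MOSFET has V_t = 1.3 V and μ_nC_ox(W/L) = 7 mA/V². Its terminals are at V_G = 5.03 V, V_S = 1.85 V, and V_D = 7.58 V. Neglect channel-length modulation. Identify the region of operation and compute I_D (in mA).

V_GS = V_G − V_S = 5.03 − 1.85 = 3.18 V; V_DS = V_D − V_S = 7.58 − 1.85 = 5.73 V.
V_ov = V_GS − V_t = 3.18 − 1.3 = 1.88 V.
Since V_DS = 5.73 V ≥ V_ov = 1.88 V, the device is in saturation.
I_D = ½ k_n V_ov² = 0.5 × 7 × 1.88² = 12.4 mA.

Saturation; I_D = 12.4 mA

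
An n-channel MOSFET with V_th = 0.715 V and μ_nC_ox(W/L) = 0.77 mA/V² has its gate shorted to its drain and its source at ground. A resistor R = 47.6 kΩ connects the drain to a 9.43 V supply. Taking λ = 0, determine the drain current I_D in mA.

With gate tied to drain, V_GS = V_DS ≥ V_GS − V_th, so the device is in saturation.
KCL at the drain: ½ k_n (V_GS − V_th)² = (V_DD − V_GS)/R.
Let x = V_GS − 0.715. Then 18.3 x² + x − 8.715 = 0, giving x = 0.663 V (positive root), so V_GS = 1.38 V.
I_D = (V_DD − V_GS)/R = (9.43 − 1.38) / 47.6 = 0.169 mA.

I_D = 0.169 mA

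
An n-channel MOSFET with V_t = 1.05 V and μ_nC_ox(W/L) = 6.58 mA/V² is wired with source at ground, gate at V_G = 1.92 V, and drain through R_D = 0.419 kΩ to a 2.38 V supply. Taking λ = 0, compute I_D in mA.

I_D = 2.49 mA

V_GS = V_G = 1.92 V, so V_ov = 1.92 − 1.05 = 0.87 V.
Assume saturation: I_D = ½ k_n V_ov² = 0.5 × 6.58 × 0.87² = 2.49 mA, giving V_DS = V_DD − I_D R_D = 2.38 − 2.49 × 0.419 = 1.34 V.
V_DS = 1.34 V ≥ V_ov = 0.87 V, confirming saturation.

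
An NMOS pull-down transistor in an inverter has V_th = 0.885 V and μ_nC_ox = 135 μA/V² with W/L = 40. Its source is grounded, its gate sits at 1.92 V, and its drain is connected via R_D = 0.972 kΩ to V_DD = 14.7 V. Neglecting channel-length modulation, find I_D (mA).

V_GS = V_G = 1.92 V, so V_ov = 1.92 − 0.885 = 1.03 V.
k_n = μ_nC_ox · (W/L) = 5.4 mA/V².
Assume saturation: I_D = ½ k_n V_ov² = 0.5 × 5.4 × 1.03² = 2.89 mA, giving V_DS = V_DD − I_D R_D = 14.7 − 2.89 × 0.972 = 11.9 V.
V_DS = 11.9 V ≥ V_ov = 1.03 V, confirming saturation.

I_D = 2.89 mA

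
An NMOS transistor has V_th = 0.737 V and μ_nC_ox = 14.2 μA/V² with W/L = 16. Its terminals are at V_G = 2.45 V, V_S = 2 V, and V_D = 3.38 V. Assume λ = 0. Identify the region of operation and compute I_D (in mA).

V_GS = V_G − V_S = 2.45 − 2 = 0.45 V; V_DS = V_D − V_S = 3.38 − 2 = 1.38 V.
V_GS = 0.45 V < V_th = 0.737 V, so the transistor is in cutoff.

Cutoff; I_D = 0 mA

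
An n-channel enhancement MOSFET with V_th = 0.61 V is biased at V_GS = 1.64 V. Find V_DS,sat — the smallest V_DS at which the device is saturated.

V_DS,sat = 1.03 V

The boundary between triode and saturation is V_DS = V_GS − V_th = V_ov.
V_ov = 1.64 − 0.61 = 1.03 V.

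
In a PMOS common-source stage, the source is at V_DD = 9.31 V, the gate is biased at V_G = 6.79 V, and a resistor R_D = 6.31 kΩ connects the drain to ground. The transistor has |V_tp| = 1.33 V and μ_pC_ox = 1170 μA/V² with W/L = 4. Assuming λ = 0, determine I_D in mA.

V_SG = V_DD − V_G = 9.31 − 6.79 = 2.52 V, so V_ov = 2.52 − 1.33 = 1.19 V.
k_p = μ_pC_ox · (W/L) = 4.68 mA/V².
Assume saturation: I_D = ½ k_p V_ov² = 0.5 × 4.68 × 1.19² = 3.31 mA, giving V_SD = V_DD − I_D R_D = 9.31 − 3.31 × 6.31 = -11.6 V.
But -11.6 V < V_ov = 1.19 V, so the device is actually in triode.
In triode I_D = k_p[V_ov V_SD − ½ V_SD²] and I_D = (V_DD − V_SD)/R_D. Equating: 14.8 V_SD² − 36.14 V_SD + 9.31 = 0, giving V_SD = 0.293 V (the root below V_ov).
I_D = (9.31 − 0.293) / 6.31 = 1.43 mA.

I_D = 1.43 mA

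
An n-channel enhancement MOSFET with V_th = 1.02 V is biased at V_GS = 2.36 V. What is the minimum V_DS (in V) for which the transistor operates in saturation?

V_DS,sat = 1.34 V

The boundary between triode and saturation is V_DS = V_GS − V_th = V_ov.
V_ov = 2.36 − 1.02 = 1.34 V.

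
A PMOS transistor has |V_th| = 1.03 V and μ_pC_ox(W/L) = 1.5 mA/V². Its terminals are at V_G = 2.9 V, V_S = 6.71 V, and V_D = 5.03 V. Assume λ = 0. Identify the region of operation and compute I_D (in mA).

V_SG = V_S − V_G = 6.71 − 2.9 = 3.81 V; V_SD = V_S − V_D = 6.71 − 5.03 = 1.68 V.
V_ov = V_SG − |V_th| = 3.81 − 1.03 = 2.78 V.
Since V_SD = 1.68 V < V_ov = 2.78 V, the device is in the triode region.
I_D = k_p [V_ov · V_SD − ½ V_SD²] = 1.5 × [2.78 × 1.68 − 0.5 × 1.68²] = 4.89 mA.

Triode; I_D = 4.89 mA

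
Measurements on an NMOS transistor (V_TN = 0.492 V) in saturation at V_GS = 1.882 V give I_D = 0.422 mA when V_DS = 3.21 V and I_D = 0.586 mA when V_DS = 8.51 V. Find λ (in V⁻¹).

λ = 0.0959 V⁻¹

With V_GS fixed, I_D ∝ (1 + λ V_DS) in saturation, so I_D2/I_D1 = (1 + λ V_DS2)/(1 + λ V_DS1).
0.586/0.422 = 1.389 = (1 + 8.51 λ)/(1 + 3.21 λ).
Solving: λ (I_D1 V_DS2 − I_D2 V_DS1) = I_D2 − I_D1, so λ = (0.586 − 0.422) / (0.422 × 8.51 − 0.586 × 3.21) = 0.164 / 1.71 = 0.0959 V⁻¹.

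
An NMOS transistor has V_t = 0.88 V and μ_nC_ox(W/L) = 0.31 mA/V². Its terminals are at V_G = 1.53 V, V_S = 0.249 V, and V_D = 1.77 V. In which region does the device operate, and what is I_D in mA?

Saturation; I_D = 0.0249 mA

V_GS = V_G − V_S = 1.53 − 0.249 = 1.28 V; V_DS = V_D − V_S = 1.77 − 0.249 = 1.52 V.
V_ov = V_GS − V_t = 1.28 − 0.88 = 0.401 V.
Since V_DS = 1.52 V ≥ V_ov = 0.401 V, the device is in saturation.
I_D = ½ k_n V_ov² = 0.5 × 0.31 × 0.401² = 0.0249 mA.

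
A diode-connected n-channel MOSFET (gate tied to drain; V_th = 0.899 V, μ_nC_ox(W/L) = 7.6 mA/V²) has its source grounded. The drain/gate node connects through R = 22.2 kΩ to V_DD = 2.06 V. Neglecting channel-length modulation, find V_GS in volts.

With gate tied to drain, V_GS = V_DS ≥ V_GS − V_th, so the device is in saturation.
KCL at the drain: ½ k_n (V_GS − V_th)² = (V_DD − V_GS)/R.
Let x = V_GS − 0.899. Then 84.4 x² + x − 1.161 = 0, giving x = 0.112 V (positive root), so V_GS = 1.01 V.
I_D = (V_DD − V_GS)/R = (2.06 − 1.01) / 22.2 = 0.0473 mA.

V_GS = 1.01 V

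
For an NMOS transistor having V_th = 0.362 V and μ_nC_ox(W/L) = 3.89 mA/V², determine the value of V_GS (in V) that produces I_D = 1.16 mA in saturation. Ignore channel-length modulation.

In saturation I_D = ½ k_n (V_GS − V_th)², so V_GS − V_th = √(2 I_D / k_n) = √(2 × 1.16 / 3.89) = 0.772 V.
V_GS = 0.362 + 0.772 = 1.13 V.

V_GS = 1.13 V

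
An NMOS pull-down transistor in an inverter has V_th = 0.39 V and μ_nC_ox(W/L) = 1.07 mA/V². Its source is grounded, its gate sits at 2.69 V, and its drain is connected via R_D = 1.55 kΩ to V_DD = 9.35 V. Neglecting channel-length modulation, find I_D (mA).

V_GS = V_G = 2.69 V, so V_ov = 2.69 − 0.39 = 2.3 V.
Assume saturation: I_D = ½ k_n V_ov² = 0.5 × 1.07 × 2.3² = 2.83 mA, giving V_DS = V_DD − I_D R_D = 9.35 − 2.83 × 1.55 = 4.96 V.
V_DS = 4.96 V ≥ V_ov = 2.3 V, confirming saturation.

I_D = 2.83 mA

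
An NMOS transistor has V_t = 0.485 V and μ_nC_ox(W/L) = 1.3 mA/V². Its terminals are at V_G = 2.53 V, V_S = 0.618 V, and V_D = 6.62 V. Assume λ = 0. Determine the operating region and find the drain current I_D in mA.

Saturation; I_D = 1.32 mA

V_GS = V_G − V_S = 2.53 − 0.618 = 1.91 V; V_DS = V_D − V_S = 6.62 − 0.618 = 6 V.
V_ov = V_GS − V_t = 1.91 − 0.485 = 1.43 V.
Since V_DS = 6 V ≥ V_ov = 1.43 V, the device is in saturation.
I_D = ½ k_n V_ov² = 0.5 × 1.3 × 1.43² = 1.32 mA.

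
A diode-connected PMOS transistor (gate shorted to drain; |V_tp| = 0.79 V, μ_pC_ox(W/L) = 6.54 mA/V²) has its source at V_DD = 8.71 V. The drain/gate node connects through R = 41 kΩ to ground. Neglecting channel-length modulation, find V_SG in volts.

With gate tied to drain, V_SG = V_SD ≥ V_SG − |V_tp|, so the device is in saturation.
KCL at the drain: ½ k_p (V_SG − |V_tp|)² = (V_DD − V_SG)/R.
Let x = V_SG − 0.79. Then 134 x² + x − 7.92 = 0, giving x = 0.239 V (positive root), so V_SG = 1.03 V.
I_D = (V_DD − V_SG)/R = (8.71 − 1.03) / 41 = 0.187 mA.

V_SG = 1.03 V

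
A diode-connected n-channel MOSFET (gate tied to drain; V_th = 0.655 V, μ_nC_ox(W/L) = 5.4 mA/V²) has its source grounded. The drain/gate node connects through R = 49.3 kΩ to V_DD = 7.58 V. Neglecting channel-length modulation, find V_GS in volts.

V_GS = 0.879 V

With gate tied to drain, V_GS = V_DS ≥ V_GS − V_th, so the device is in saturation.
KCL at the drain: ½ k_n (V_GS − V_th)² = (V_DD − V_GS)/R.
Let x = V_GS − 0.655. Then 133 x² + x − 6.925 = 0, giving x = 0.224 V (positive root), so V_GS = 0.879 V.
I_D = (V_DD − V_GS)/R = (7.58 − 0.879) / 49.3 = 0.136 mA.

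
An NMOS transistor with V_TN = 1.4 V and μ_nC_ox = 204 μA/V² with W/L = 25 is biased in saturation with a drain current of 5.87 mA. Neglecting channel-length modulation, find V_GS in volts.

V_GS = 2.92 V

k_n = μ_nC_ox · (W/L) = 5.1 mA/V².
In saturation I_D = ½ k_n (V_GS − V_TN)², so V_GS − V_TN = √(2 I_D / k_n) = √(2 × 5.87 / 5.1) = 1.52 V.
V_GS = 1.4 + 1.52 = 2.92 V.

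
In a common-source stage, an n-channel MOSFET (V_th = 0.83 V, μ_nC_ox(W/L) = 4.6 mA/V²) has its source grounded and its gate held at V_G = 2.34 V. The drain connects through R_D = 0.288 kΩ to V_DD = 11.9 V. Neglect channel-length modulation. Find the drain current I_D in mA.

I_D = 5.24 mA

V_GS = V_G = 2.34 V, so V_ov = 2.34 − 0.83 = 1.51 V.
Assume saturation: I_D = ½ k_n V_ov² = 0.5 × 4.6 × 1.51² = 5.24 mA, giving V_DS = V_DD − I_D R_D = 11.9 − 5.24 × 0.288 = 10.4 V.
V_DS = 10.4 V ≥ V_ov = 1.51 V, confirming saturation.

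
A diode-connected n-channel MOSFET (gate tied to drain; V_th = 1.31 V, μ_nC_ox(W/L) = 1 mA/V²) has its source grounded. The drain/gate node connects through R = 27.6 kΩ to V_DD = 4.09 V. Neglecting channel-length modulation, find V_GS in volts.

V_GS = 1.72 V

With gate tied to drain, V_GS = V_DS ≥ V_GS − V_th, so the device is in saturation.
KCL at the drain: ½ k_n (V_GS − V_th)² = (V_DD − V_GS)/R.
Let x = V_GS − 1.31. Then 13.8 x² + x − 2.78 = 0, giving x = 0.414 V (positive root), so V_GS = 1.72 V.
I_D = (V_DD − V_GS)/R = (4.09 − 1.72) / 27.6 = 0.0857 mA.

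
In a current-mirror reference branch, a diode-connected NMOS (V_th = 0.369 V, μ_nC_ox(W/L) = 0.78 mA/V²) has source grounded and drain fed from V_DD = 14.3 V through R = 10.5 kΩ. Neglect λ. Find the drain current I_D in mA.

I_D = 1.16 mA

With gate tied to drain, V_GS = V_DS ≥ V_GS − V_th, so the device is in saturation.
KCL at the drain: ½ k_n (V_GS − V_th)² = (V_DD − V_GS)/R.
Let x = V_GS − 0.369. Then 4.09 x² + x − 13.93 = 0, giving x = 1.73 V (positive root), so V_GS = 2.1 V.
I_D = (V_DD − V_GS)/R = (14.3 − 2.1) / 10.5 = 1.16 mA.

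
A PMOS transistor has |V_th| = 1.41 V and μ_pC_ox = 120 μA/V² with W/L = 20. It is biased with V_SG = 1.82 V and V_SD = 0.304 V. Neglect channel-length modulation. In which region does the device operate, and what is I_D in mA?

Triode; I_D = 0.188 mA

k_p = μ_pC_ox · (W/L) = 2.4 mA/V².
V_ov = V_SG − |V_th| = 1.82 − 1.41 = 0.41 V.
Since V_SD = 0.304 V < V_ov = 0.41 V, the device is in the triode region.
I_D = k_p [V_ov · V_SD − ½ V_SD²] = 2.4 × [0.41 × 0.304 − 0.5 × 0.304²] = 0.188 mA.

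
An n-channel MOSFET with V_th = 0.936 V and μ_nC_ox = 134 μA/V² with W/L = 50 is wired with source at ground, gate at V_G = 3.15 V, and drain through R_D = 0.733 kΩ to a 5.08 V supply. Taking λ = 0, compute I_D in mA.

V_GS = V_G = 3.15 V, so V_ov = 3.15 − 0.936 = 2.21 V.
k_n = μ_nC_ox · (W/L) = 6.7 mA/V².
Assume saturation: I_D = ½ k_n V_ov² = 0.5 × 6.7 × 2.21² = 16.4 mA, giving V_DS = V_DD − I_D R_D = 5.08 − 16.4 × 0.733 = -6.96 V.
But -6.96 V < V_ov = 2.21 V, so the device is actually in triode.
In triode I_D = k_n[V_ov V_DS − ½ V_DS²] and I_D = (V_DD − V_DS)/R_D. Equating: 2.46 V_DS² − 11.87 V_DS + 5.08 = 0, giving V_DS = 0.474 V (the root below V_ov).
I_D = (5.08 − 0.474) / 0.733 = 6.28 mA.

I_D = 6.28 mA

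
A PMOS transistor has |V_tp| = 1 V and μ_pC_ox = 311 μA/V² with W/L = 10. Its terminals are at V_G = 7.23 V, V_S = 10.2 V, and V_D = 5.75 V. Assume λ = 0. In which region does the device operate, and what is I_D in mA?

V_SG = V_S − V_G = 10.2 − 7.23 = 2.97 V; V_SD = V_S − V_D = 10.2 − 5.75 = 4.45 V.
k_p = μ_pC_ox · (W/L) = 3.11 mA/V².
V_ov = V_SG − |V_tp| = 2.97 − 1 = 1.97 V.
Since V_SD = 4.45 V ≥ V_ov = 1.97 V, the device is in saturation.
I_D = ½ k_p V_ov² = 0.5 × 3.11 × 1.97² = 6.03 mA.

Saturation; I_D = 6.03 mA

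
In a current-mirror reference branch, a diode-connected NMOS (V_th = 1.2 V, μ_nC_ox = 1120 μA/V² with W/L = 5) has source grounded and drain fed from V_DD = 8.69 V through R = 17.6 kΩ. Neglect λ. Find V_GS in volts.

V_GS = 1.58 V

With gate tied to drain, V_GS = V_DS ≥ V_GS − V_th, so the device is in saturation.
k_n = μ_nC_ox · (W/L) = 5.6 mA/V².
KCL at the drain: ½ k_n (V_GS − V_th)² = (V_DD − V_GS)/R.
Let x = V_GS − 1.2. Then 49.3 x² + x − 7.49 = 0, giving x = 0.38 V (positive root), so V_GS = 1.58 V.
I_D = (V_DD − V_GS)/R = (8.69 − 1.58) / 17.6 = 0.404 mA.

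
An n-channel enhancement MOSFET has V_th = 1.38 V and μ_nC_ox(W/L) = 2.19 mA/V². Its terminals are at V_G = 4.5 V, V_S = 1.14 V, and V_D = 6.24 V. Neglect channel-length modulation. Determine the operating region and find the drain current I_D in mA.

V_GS = V_G − V_S = 4.5 − 1.14 = 3.36 V; V_DS = V_D − V_S = 6.24 − 1.14 = 5.1 V.
V_ov = V_GS − V_th = 3.36 − 1.38 = 1.98 V.
Since V_DS = 5.1 V ≥ V_ov = 1.98 V, the device is in saturation.
I_D = ½ k_n V_ov² = 0.5 × 2.19 × 1.98² = 4.29 mA.

Saturation; I_D = 4.29 mA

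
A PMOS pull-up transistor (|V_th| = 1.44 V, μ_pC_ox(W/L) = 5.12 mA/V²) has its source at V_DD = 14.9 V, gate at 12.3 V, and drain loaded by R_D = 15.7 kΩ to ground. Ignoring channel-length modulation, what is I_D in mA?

V_SG = V_DD − V_G = 14.9 − 12.3 = 2.6 V, so V_ov = 2.6 − 1.44 = 1.16 V.
Assume saturation: I_D = ½ k_p V_ov² = 0.5 × 5.12 × 1.16² = 3.44 mA, giving V_SD = V_DD − I_D R_D = 14.9 − 3.44 × 15.7 = -39.2 V.
But -39.2 V < V_ov = 1.16 V, so the device is actually in triode.
In triode I_D = k_p[V_ov V_SD − ½ V_SD²] and I_D = (V_DD − V_SD)/R_D. Equating: 40.2 V_SD² − 94.25 V_SD + 14.9 = 0, giving V_SD = 0.17 V (the root below V_ov).
I_D = (14.9 − 0.17) / 15.7 = 0.938 mA.

I_D = 0.938 mA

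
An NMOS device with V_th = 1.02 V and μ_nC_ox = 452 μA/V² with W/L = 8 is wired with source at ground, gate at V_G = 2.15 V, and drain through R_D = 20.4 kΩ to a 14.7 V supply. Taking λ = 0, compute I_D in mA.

I_D = 0.711 mA

V_GS = V_G = 2.15 V, so V_ov = 2.15 − 1.02 = 1.13 V.
k_n = μ_nC_ox · (W/L) = 3.616 mA/V².
Assume saturation: I_D = ½ k_n V_ov² = 0.5 × 3.616 × 1.13² = 2.31 mA, giving V_DS = V_DD − I_D R_D = 14.7 − 2.31 × 20.4 = -32.4 V.
But -32.4 V < V_ov = 1.13 V, so the device is actually in triode.
In triode I_D = k_n[V_ov V_DS − ½ V_DS²] and I_D = (V_DD − V_DS)/R_D. Equating: 36.9 V_DS² − 84.36 V_DS + 14.7 = 0, giving V_DS = 0.19 V (the root below V_ov).
I_D = (14.7 − 0.19) / 20.4 = 0.711 mA.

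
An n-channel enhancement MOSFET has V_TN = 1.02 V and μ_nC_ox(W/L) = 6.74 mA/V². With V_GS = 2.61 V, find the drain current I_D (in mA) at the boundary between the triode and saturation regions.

I_D = 8.52 mA

At the boundary V_DS = V_ov = V_GS − V_TN = 2.61 − 1.02 = 1.59 V.
I_D = ½ k_n V_ov² = 0.5 × 6.74 × 1.59² = 8.52 mA.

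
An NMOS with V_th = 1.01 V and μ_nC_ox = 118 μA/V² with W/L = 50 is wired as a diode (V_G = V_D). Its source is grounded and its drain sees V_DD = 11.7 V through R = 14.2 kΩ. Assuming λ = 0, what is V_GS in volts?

With gate tied to drain, V_GS = V_DS ≥ V_GS − V_th, so the device is in saturation.
k_n = μ_nC_ox · (W/L) = 5.9 mA/V².
KCL at the drain: ½ k_n (V_GS − V_th)² = (V_DD − V_GS)/R.
Let x = V_GS − 1.01. Then 41.9 x² + x − 10.69 = 0, giving x = 0.493 V (positive root), so V_GS = 1.5 V.
I_D = (V_DD − V_GS)/R = (11.7 − 1.5) / 14.2 = 0.718 mA.

V_GS = 1.50 V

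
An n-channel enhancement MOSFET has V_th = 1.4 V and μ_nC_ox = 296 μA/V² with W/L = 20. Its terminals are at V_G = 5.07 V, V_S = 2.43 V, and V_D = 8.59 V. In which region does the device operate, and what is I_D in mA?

Saturation; I_D = 4.55 mA

V_GS = V_G − V_S = 5.07 − 2.43 = 2.64 V; V_DS = V_D − V_S = 8.59 − 2.43 = 6.16 V.
k_n = μ_nC_ox · (W/L) = 5.92 mA/V².
V_ov = V_GS − V_th = 2.64 − 1.4 = 1.24 V.
Since V_DS = 6.16 V ≥ V_ov = 1.24 V, the device is in saturation.
I_D = ½ k_n V_ov² = 0.5 × 5.92 × 1.24² = 4.55 mA.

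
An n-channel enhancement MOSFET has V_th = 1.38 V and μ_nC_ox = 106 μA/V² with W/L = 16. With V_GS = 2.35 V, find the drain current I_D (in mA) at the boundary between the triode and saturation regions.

I_D = 0.798 mA

At the boundary V_DS = V_ov = V_GS − V_th = 2.35 − 1.38 = 0.97 V.
k_n = μ_nC_ox · (W/L) = 1.696 mA/V².
I_D = ½ k_n V_ov² = 0.5 × 1.696 × 0.97² = 0.798 mA.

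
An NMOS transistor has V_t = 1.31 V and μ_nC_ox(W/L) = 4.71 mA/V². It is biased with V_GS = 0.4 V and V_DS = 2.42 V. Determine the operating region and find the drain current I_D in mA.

Cutoff; I_D = 0 mA

V_GS = 0.4 V < V_t = 1.31 V, so the transistor is in cutoff.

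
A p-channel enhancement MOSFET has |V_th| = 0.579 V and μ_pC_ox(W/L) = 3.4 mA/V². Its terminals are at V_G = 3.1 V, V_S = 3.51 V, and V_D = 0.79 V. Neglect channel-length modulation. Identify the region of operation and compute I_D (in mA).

V_SG = V_S − V_G = 3.51 − 3.1 = 0.41 V; V_SD = V_S − V_D = 3.51 − 0.79 = 2.72 V.
V_SG = 0.41 V < |V_th| = 0.579 V, so the transistor is in cutoff.

Cutoff; I_D = 0 mA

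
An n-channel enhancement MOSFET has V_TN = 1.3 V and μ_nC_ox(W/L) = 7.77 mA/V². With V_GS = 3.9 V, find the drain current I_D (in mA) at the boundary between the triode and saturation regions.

I_D = 26.3 mA

At the boundary V_DS = V_ov = V_GS − V_TN = 3.9 − 1.3 = 2.6 V.
I_D = ½ k_n V_ov² = 0.5 × 7.77 × 2.6² = 26.3 mA.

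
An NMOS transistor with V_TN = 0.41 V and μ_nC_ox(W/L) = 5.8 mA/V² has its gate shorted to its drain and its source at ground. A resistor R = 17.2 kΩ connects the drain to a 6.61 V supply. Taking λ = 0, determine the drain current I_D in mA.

I_D = 0.341 mA

With gate tied to drain, V_GS = V_DS ≥ V_GS − V_TN, so the device is in saturation.
KCL at the drain: ½ k_n (V_GS − V_TN)² = (V_DD − V_GS)/R.
Let x = V_GS − 0.41. Then 49.9 x² + x − 6.2 = 0, giving x = 0.343 V (positive root), so V_GS = 0.753 V.
I_D = (V_DD − V_GS)/R = (6.61 − 0.753) / 17.2 = 0.341 mA.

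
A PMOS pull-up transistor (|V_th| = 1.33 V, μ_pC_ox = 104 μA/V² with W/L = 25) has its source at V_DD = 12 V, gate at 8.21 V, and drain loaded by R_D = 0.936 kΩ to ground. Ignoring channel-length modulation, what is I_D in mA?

I_D = 7.87 mA

V_SG = V_DD − V_G = 12 − 8.21 = 3.79 V, so V_ov = 3.79 − 1.33 = 2.46 V.
k_p = μ_pC_ox · (W/L) = 2.6 mA/V².
Assume saturation: I_D = ½ k_p V_ov² = 0.5 × 2.6 × 2.46² = 7.87 mA, giving V_SD = V_DD − I_D R_D = 12 − 7.87 × 0.936 = 4.64 V.
V_SD = 4.64 V ≥ V_ov = 2.46 V, confirming saturation.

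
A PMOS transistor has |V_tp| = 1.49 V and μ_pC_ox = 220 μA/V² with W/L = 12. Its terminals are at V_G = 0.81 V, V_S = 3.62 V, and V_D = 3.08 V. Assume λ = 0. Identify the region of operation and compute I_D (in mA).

Triode; I_D = 1.50 mA

V_SG = V_S − V_G = 3.62 − 0.81 = 2.81 V; V_SD = V_S − V_D = 3.62 − 3.08 = 0.54 V.
k_p = μ_pC_ox · (W/L) = 2.64 mA/V².
V_ov = V_SG − |V_tp| = 2.81 − 1.49 = 1.32 V.
Since V_SD = 0.54 V < V_ov = 1.32 V, the device is in the triode region.
I_D = k_p [V_ov · V_SD − ½ V_SD²] = 2.64 × [1.32 × 0.54 − 0.5 × 0.54²] = 1.5 mA.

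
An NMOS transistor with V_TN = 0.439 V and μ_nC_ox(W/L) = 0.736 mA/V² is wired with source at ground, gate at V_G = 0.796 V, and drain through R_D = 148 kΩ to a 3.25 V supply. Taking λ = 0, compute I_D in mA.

V_GS = V_G = 0.796 V, so V_ov = 0.796 − 0.439 = 0.357 V.
Assume saturation: I_D = ½ k_n V_ov² = 0.5 × 0.736 × 0.357² = 0.0469 mA, giving V_DS = V_DD − I_D R_D = 3.25 − 0.0469 × 148 = -3.69 V.
But -3.69 V < V_ov = 0.357 V, so the device is actually in triode.
In triode I_D = k_n[V_ov V_DS − ½ V_DS²] and I_D = (V_DD − V_DS)/R_D. Equating: 54.5 V_DS² − 39.89 V_DS + 3.25 = 0, giving V_DS = 0.0934 V (the root below V_ov).
I_D = (3.25 − 0.0934) / 148 = 0.0213 mA.

I_D = 0.0213 mA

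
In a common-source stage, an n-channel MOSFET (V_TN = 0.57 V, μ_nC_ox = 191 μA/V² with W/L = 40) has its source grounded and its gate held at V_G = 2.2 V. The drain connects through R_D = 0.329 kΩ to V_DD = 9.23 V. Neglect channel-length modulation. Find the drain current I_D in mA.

V_GS = V_G = 2.2 V, so V_ov = 2.2 − 0.57 = 1.63 V.
k_n = μ_nC_ox · (W/L) = 7.64 mA/V².
Assume saturation: I_D = ½ k_n V_ov² = 0.5 × 7.64 × 1.63² = 10.1 mA, giving V_DS = V_DD − I_D R_D = 9.23 − 10.1 × 0.329 = 5.89 V.
V_DS = 5.89 V ≥ V_ov = 1.63 V, confirming saturation.

I_D = 10.1 mA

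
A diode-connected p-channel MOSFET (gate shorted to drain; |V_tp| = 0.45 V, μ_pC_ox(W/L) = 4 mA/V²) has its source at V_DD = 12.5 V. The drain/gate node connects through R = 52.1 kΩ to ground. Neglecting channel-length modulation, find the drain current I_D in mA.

With gate tied to drain, V_SG = V_SD ≥ V_SG − |V_tp|, so the device is in saturation.
KCL at the drain: ½ k_p (V_SG − |V_tp|)² = (V_DD − V_SG)/R.
Let x = V_SG − 0.45. Then 104 x² + x − 12.05 = 0, giving x = 0.335 V (positive root), so V_SG = 0.785 V.
I_D = (V_DD − V_SG)/R = (12.5 − 0.785) / 52.1 = 0.225 mA.

I_D = 0.225 mA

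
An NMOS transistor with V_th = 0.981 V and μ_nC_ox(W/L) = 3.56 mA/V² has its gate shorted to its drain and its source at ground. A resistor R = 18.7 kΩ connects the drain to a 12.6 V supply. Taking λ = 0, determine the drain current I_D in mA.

I_D = 0.591 mA

With gate tied to drain, V_GS = V_DS ≥ V_GS − V_th, so the device is in saturation.
KCL at the drain: ½ k_n (V_GS − V_th)² = (V_DD − V_GS)/R.
Let x = V_GS − 0.981. Then 33.3 x² + x − 11.62 = 0, giving x = 0.576 V (positive root), so V_GS = 1.56 V.
I_D = (V_DD − V_GS)/R = (12.6 − 1.56) / 18.7 = 0.591 mA.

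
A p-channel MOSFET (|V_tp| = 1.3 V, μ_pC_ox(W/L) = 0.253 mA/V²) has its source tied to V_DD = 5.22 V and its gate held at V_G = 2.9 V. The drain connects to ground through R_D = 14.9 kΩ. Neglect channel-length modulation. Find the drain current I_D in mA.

I_D = 0.132 mA

V_SG = V_DD − V_G = 5.22 − 2.9 = 2.32 V, so V_ov = 2.32 − 1.3 = 1.02 V.
Assume saturation: I_D = ½ k_p V_ov² = 0.5 × 0.253 × 1.02² = 0.132 mA, giving V_SD = V_DD − I_D R_D = 5.22 − 0.132 × 14.9 = 3.26 V.
V_SD = 3.26 V ≥ V_ov = 1.02 V, confirming saturation.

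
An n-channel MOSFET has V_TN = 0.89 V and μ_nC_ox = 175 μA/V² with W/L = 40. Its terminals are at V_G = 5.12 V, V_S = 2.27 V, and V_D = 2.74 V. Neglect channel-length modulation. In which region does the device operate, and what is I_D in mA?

V_GS = V_G − V_S = 5.12 − 2.27 = 2.85 V; V_DS = V_D − V_S = 2.74 − 2.27 = 0.47 V.
k_n = μ_nC_ox · (W/L) = 7 mA/V².
V_ov = V_GS − V_TN = 2.85 − 0.89 = 1.96 V.
Since V_DS = 0.47 V < V_ov = 1.96 V, the device is in the triode region.
I_D = k_n [V_ov · V_DS − ½ V_DS²] = 7 × [1.96 × 0.47 − 0.5 × 0.47²] = 5.68 mA.

Triode; I_D = 5.68 mA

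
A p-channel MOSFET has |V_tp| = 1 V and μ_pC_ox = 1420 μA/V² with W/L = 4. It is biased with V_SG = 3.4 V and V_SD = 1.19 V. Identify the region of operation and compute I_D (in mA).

Triode; I_D = 12.2 mA

k_p = μ_pC_ox · (W/L) = 5.68 mA/V².
V_ov = V_SG − |V_tp| = 3.4 − 1 = 2.4 V.
Since V_SD = 1.19 V < V_ov = 2.4 V, the device is in the triode region.
I_D = k_p [V_ov · V_SD − ½ V_SD²] = 5.68 × [2.4 × 1.19 − 0.5 × 1.19²] = 12.2 mA.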